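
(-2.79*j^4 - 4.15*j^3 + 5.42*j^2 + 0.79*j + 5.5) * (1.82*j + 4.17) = -5.0778*j^5 - 19.1873*j^4 - 7.4411*j^3 + 24.0392*j^2 + 13.3043*j + 22.935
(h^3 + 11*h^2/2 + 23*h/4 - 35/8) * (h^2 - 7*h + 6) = h^5 - 3*h^4/2 - 107*h^3/4 - 93*h^2/8 + 521*h/8 - 105/4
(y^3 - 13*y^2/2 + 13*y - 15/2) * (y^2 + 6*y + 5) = y^5 - y^4/2 - 21*y^3 + 38*y^2 + 20*y - 75/2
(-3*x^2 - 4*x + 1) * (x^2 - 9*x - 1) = -3*x^4 + 23*x^3 + 40*x^2 - 5*x - 1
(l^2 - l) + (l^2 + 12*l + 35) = 2*l^2 + 11*l + 35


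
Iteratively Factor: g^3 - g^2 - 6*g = (g)*(g^2 - g - 6) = g*(g - 3)*(g + 2)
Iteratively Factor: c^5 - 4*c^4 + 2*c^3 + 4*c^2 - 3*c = (c - 3)*(c^4 - c^3 - c^2 + c) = (c - 3)*(c - 1)*(c^3 - c) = (c - 3)*(c - 1)*(c + 1)*(c^2 - c) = (c - 3)*(c - 1)^2*(c + 1)*(c)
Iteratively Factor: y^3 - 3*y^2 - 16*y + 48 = (y - 3)*(y^2 - 16) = (y - 4)*(y - 3)*(y + 4)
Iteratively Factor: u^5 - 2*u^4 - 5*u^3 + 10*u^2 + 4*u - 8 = (u - 2)*(u^4 - 5*u^2 + 4) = (u - 2)^2*(u^3 + 2*u^2 - u - 2) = (u - 2)^2*(u + 1)*(u^2 + u - 2) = (u - 2)^2*(u + 1)*(u + 2)*(u - 1)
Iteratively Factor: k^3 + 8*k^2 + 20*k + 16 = (k + 2)*(k^2 + 6*k + 8) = (k + 2)*(k + 4)*(k + 2)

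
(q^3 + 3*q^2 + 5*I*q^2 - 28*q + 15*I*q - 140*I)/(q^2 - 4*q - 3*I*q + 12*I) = (q^2 + q*(7 + 5*I) + 35*I)/(q - 3*I)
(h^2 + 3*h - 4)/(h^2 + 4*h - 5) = (h + 4)/(h + 5)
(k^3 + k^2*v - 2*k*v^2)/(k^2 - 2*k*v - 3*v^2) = k*(-k^2 - k*v + 2*v^2)/(-k^2 + 2*k*v + 3*v^2)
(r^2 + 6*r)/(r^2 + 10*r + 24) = r/(r + 4)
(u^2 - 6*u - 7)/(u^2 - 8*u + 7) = (u + 1)/(u - 1)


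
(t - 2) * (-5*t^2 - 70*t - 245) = -5*t^3 - 60*t^2 - 105*t + 490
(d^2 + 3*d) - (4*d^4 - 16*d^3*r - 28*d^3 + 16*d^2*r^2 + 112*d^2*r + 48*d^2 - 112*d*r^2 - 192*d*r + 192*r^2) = -4*d^4 + 16*d^3*r + 28*d^3 - 16*d^2*r^2 - 112*d^2*r - 47*d^2 + 112*d*r^2 + 192*d*r + 3*d - 192*r^2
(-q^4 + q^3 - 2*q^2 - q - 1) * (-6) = 6*q^4 - 6*q^3 + 12*q^2 + 6*q + 6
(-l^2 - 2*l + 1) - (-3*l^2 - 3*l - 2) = 2*l^2 + l + 3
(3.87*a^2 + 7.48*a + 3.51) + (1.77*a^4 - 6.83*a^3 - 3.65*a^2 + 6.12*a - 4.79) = 1.77*a^4 - 6.83*a^3 + 0.22*a^2 + 13.6*a - 1.28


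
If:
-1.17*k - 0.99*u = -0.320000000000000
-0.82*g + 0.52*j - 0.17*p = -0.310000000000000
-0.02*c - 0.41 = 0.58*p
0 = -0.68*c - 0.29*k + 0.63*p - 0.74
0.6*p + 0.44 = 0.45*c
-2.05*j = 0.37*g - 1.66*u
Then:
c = 0.03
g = 2.89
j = 3.73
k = -4.17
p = -0.71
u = 5.25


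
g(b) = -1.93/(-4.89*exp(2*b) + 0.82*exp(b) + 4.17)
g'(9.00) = 0.00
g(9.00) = 0.00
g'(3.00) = 0.00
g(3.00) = 0.00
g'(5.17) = -0.00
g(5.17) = 0.00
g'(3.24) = -0.00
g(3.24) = 0.00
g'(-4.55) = 0.00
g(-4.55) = -0.46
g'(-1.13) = -0.09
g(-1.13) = -0.49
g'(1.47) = -0.05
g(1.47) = 0.02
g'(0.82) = -0.25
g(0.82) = 0.10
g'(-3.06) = 0.00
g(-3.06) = -0.46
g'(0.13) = -14.79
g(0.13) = 1.56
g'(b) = -1.93*(9.78*exp(2*b) - 0.82*exp(b))/(-4.89*exp(2*b) + 0.82*exp(b) + 4.17)^2 = (1.5826 - 18.8754*exp(b))*exp(b)/(-4.89*exp(2*b) + 0.82*exp(b) + 4.17)^2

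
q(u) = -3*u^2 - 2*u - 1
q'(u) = -6*u - 2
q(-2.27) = -11.92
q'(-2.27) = 11.62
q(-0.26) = -0.68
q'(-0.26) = -0.44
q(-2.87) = -19.97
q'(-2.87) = 15.22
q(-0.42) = -0.69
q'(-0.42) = 0.52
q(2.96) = -33.20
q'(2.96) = -19.76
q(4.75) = -78.19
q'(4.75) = -30.50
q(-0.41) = -0.68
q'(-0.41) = 0.46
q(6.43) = -137.89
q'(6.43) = -40.58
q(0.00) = -1.00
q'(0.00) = -2.00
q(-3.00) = -22.00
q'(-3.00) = 16.00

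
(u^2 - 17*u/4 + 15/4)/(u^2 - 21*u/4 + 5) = (u - 3)/(u - 4)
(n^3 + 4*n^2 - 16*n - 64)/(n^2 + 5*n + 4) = (n^2 - 16)/(n + 1)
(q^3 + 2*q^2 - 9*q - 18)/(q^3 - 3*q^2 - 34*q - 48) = (q - 3)/(q - 8)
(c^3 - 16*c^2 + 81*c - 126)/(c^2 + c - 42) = (c^2 - 10*c + 21)/(c + 7)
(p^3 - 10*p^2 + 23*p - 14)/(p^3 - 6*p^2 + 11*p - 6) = (p - 7)/(p - 3)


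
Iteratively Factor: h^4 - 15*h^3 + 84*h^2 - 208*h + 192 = (h - 4)*(h^3 - 11*h^2 + 40*h - 48) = (h - 4)^2*(h^2 - 7*h + 12) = (h - 4)^3*(h - 3)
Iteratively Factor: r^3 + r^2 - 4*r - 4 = (r + 2)*(r^2 - r - 2) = (r - 2)*(r + 2)*(r + 1)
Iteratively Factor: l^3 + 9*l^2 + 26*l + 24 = (l + 3)*(l^2 + 6*l + 8) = (l + 2)*(l + 3)*(l + 4)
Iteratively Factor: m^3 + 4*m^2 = (m + 4)*(m^2) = m*(m + 4)*(m)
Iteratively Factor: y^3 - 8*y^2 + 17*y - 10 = (y - 5)*(y^2 - 3*y + 2) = (y - 5)*(y - 2)*(y - 1)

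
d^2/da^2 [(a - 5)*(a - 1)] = 2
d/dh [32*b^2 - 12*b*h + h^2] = -12*b + 2*h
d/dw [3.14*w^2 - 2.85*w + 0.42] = 6.28*w - 2.85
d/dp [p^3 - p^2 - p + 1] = 3*p^2 - 2*p - 1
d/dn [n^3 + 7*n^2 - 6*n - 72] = 3*n^2 + 14*n - 6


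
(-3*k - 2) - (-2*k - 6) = 4 - k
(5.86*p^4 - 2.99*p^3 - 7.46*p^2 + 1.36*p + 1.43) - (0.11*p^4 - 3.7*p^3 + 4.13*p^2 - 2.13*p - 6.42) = 5.75*p^4 + 0.71*p^3 - 11.59*p^2 + 3.49*p + 7.85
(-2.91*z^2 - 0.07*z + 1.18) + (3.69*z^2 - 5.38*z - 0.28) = 0.78*z^2 - 5.45*z + 0.9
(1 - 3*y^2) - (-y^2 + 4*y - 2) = -2*y^2 - 4*y + 3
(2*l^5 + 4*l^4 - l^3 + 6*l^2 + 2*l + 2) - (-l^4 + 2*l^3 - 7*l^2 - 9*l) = 2*l^5 + 5*l^4 - 3*l^3 + 13*l^2 + 11*l + 2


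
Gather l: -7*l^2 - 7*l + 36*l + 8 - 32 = -7*l^2 + 29*l - 24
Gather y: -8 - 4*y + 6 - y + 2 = -5*y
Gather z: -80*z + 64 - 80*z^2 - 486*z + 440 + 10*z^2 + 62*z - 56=-70*z^2 - 504*z + 448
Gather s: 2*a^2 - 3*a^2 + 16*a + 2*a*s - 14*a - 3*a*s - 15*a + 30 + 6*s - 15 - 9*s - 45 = -a^2 - 13*a + s*(-a - 3) - 30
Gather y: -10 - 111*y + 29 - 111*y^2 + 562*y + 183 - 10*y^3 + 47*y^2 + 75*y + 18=-10*y^3 - 64*y^2 + 526*y + 220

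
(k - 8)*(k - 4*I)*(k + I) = k^3 - 8*k^2 - 3*I*k^2 + 4*k + 24*I*k - 32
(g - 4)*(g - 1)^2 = g^3 - 6*g^2 + 9*g - 4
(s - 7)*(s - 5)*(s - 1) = s^3 - 13*s^2 + 47*s - 35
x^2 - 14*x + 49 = (x - 7)^2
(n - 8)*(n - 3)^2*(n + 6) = n^4 - 8*n^3 - 27*n^2 + 270*n - 432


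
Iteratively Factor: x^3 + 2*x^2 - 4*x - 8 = (x + 2)*(x^2 - 4) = (x + 2)^2*(x - 2)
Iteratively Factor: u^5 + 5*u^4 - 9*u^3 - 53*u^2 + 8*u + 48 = (u - 3)*(u^4 + 8*u^3 + 15*u^2 - 8*u - 16) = (u - 3)*(u - 1)*(u^3 + 9*u^2 + 24*u + 16) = (u - 3)*(u - 1)*(u + 4)*(u^2 + 5*u + 4) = (u - 3)*(u - 1)*(u + 1)*(u + 4)*(u + 4)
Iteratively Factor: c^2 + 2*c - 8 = (c - 2)*(c + 4)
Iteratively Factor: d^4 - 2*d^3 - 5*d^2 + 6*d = (d - 1)*(d^3 - d^2 - 6*d) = (d - 3)*(d - 1)*(d^2 + 2*d) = d*(d - 3)*(d - 1)*(d + 2)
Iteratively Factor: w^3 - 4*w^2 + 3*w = (w - 3)*(w^2 - w) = (w - 3)*(w - 1)*(w)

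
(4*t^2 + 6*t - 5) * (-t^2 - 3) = -4*t^4 - 6*t^3 - 7*t^2 - 18*t + 15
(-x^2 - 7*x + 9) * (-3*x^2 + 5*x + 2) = 3*x^4 + 16*x^3 - 64*x^2 + 31*x + 18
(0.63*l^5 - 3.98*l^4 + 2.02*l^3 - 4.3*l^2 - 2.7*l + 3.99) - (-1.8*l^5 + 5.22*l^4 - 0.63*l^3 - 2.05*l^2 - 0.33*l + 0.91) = 2.43*l^5 - 9.2*l^4 + 2.65*l^3 - 2.25*l^2 - 2.37*l + 3.08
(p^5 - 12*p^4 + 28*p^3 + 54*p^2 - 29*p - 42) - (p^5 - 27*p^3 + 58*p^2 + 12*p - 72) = -12*p^4 + 55*p^3 - 4*p^2 - 41*p + 30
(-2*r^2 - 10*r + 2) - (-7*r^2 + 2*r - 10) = 5*r^2 - 12*r + 12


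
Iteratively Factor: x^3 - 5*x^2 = (x - 5)*(x^2) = x*(x - 5)*(x)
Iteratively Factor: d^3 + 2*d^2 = (d + 2)*(d^2) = d*(d + 2)*(d)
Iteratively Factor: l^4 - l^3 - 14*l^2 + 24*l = (l - 3)*(l^3 + 2*l^2 - 8*l) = l*(l - 3)*(l^2 + 2*l - 8) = l*(l - 3)*(l - 2)*(l + 4)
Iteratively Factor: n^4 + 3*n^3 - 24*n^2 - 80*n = (n - 5)*(n^3 + 8*n^2 + 16*n) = (n - 5)*(n + 4)*(n^2 + 4*n) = n*(n - 5)*(n + 4)*(n + 4)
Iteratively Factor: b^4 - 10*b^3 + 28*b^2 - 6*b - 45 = (b + 1)*(b^3 - 11*b^2 + 39*b - 45) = (b - 3)*(b + 1)*(b^2 - 8*b + 15) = (b - 3)^2*(b + 1)*(b - 5)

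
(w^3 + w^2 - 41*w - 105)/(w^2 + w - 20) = (w^2 - 4*w - 21)/(w - 4)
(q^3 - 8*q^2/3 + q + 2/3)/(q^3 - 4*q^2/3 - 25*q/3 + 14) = (3*q^2 - 2*q - 1)/(3*q^2 + 2*q - 21)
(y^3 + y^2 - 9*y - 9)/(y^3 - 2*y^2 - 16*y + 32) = (y^3 + y^2 - 9*y - 9)/(y^3 - 2*y^2 - 16*y + 32)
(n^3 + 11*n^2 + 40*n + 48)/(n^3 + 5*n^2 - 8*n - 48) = (n + 3)/(n - 3)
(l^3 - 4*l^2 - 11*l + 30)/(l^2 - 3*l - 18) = (l^2 - 7*l + 10)/(l - 6)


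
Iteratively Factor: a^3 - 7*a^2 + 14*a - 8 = (a - 2)*(a^2 - 5*a + 4) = (a - 2)*(a - 1)*(a - 4)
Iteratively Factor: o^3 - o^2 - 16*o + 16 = (o + 4)*(o^2 - 5*o + 4) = (o - 1)*(o + 4)*(o - 4)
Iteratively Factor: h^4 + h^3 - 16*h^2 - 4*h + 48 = (h + 4)*(h^3 - 3*h^2 - 4*h + 12) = (h - 3)*(h + 4)*(h^2 - 4) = (h - 3)*(h - 2)*(h + 4)*(h + 2)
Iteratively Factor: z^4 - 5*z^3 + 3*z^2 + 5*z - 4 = (z + 1)*(z^3 - 6*z^2 + 9*z - 4) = (z - 4)*(z + 1)*(z^2 - 2*z + 1) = (z - 4)*(z - 1)*(z + 1)*(z - 1)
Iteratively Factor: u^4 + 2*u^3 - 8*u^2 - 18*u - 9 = (u + 3)*(u^3 - u^2 - 5*u - 3) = (u - 3)*(u + 3)*(u^2 + 2*u + 1) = (u - 3)*(u + 1)*(u + 3)*(u + 1)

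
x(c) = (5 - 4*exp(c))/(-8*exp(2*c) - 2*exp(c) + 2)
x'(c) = (5 - 4*exp(c))*(16*exp(2*c) + 2*exp(c))/(-8*exp(2*c) - 2*exp(c) + 2)^2 - 4*exp(c)/(-8*exp(2*c) - 2*exp(c) + 2) = (-16*exp(2*c) + 40*exp(c) + 1)*exp(c)/(2*(16*exp(4*c) + 8*exp(3*c) - 7*exp(2*c) - 2*exp(c) + 1))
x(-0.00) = -0.12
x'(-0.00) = 0.78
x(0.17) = -0.02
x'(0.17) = 0.46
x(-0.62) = -2.05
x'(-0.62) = 9.95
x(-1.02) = 14.91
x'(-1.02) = 169.06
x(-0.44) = -0.93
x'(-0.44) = 3.82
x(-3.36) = 2.53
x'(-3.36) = 0.04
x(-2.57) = 2.61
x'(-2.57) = 0.19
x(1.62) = 0.07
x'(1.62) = -0.05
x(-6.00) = 2.50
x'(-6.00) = 0.00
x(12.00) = 0.00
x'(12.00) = 0.00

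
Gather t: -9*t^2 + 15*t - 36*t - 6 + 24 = -9*t^2 - 21*t + 18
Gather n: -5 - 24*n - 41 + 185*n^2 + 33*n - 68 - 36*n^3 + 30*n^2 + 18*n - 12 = -36*n^3 + 215*n^2 + 27*n - 126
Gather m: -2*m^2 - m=-2*m^2 - m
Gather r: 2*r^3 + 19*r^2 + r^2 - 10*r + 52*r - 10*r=2*r^3 + 20*r^2 + 32*r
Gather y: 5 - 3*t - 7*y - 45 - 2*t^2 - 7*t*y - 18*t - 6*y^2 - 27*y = -2*t^2 - 21*t - 6*y^2 + y*(-7*t - 34) - 40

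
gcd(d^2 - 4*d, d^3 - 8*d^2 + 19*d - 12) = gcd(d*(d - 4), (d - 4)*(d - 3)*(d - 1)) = d - 4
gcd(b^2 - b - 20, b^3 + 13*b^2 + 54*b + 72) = b + 4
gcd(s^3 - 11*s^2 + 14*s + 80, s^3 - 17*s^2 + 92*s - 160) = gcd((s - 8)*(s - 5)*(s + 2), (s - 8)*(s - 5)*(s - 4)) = s^2 - 13*s + 40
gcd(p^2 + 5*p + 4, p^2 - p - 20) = p + 4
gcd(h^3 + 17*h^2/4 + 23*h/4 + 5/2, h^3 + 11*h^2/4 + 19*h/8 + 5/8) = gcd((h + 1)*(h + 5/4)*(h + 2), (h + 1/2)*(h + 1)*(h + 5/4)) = h^2 + 9*h/4 + 5/4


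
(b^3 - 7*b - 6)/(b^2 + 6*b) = (b^3 - 7*b - 6)/(b*(b + 6))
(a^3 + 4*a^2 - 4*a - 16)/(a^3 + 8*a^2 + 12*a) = (a^2 + 2*a - 8)/(a*(a + 6))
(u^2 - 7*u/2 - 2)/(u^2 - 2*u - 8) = (u + 1/2)/(u + 2)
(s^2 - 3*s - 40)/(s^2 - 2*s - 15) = (-s^2 + 3*s + 40)/(-s^2 + 2*s + 15)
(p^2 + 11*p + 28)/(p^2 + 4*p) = (p + 7)/p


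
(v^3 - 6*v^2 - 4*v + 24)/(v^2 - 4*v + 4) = (v^2 - 4*v - 12)/(v - 2)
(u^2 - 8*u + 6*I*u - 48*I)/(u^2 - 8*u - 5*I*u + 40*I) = (u + 6*I)/(u - 5*I)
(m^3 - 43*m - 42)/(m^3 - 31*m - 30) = (m^2 - m - 42)/(m^2 - m - 30)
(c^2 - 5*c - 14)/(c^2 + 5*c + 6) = (c - 7)/(c + 3)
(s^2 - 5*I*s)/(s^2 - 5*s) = (s - 5*I)/(s - 5)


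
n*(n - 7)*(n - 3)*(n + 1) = n^4 - 9*n^3 + 11*n^2 + 21*n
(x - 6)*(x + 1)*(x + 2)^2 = x^4 - x^3 - 22*x^2 - 44*x - 24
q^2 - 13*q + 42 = (q - 7)*(q - 6)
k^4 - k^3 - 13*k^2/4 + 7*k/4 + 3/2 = (k - 2)*(k - 1)*(k + 1/2)*(k + 3/2)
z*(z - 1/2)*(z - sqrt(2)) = z^3 - sqrt(2)*z^2 - z^2/2 + sqrt(2)*z/2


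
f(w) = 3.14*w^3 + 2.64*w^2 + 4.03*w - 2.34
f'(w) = 9.42*w^2 + 5.28*w + 4.03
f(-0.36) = -3.60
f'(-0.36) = 3.35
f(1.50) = 20.24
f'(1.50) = 33.14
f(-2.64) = -52.35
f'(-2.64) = 55.74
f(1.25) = 12.96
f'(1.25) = 25.35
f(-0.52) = -4.16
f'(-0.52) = 3.83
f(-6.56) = -801.59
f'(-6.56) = 374.77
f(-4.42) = -239.72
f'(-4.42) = 164.73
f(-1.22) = -9.03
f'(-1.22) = 11.61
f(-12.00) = -5096.46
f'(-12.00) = 1297.15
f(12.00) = 5852.10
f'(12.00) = 1423.87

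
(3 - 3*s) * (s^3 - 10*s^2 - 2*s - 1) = -3*s^4 + 33*s^3 - 24*s^2 - 3*s - 3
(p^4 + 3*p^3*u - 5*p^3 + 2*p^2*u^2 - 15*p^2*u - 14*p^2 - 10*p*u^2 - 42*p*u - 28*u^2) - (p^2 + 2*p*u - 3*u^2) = p^4 + 3*p^3*u - 5*p^3 + 2*p^2*u^2 - 15*p^2*u - 15*p^2 - 10*p*u^2 - 44*p*u - 25*u^2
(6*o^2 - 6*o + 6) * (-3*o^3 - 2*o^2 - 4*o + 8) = -18*o^5 + 6*o^4 - 30*o^3 + 60*o^2 - 72*o + 48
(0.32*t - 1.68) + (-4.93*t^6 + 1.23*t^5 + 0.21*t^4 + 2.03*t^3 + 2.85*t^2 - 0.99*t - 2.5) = -4.93*t^6 + 1.23*t^5 + 0.21*t^4 + 2.03*t^3 + 2.85*t^2 - 0.67*t - 4.18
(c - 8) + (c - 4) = 2*c - 12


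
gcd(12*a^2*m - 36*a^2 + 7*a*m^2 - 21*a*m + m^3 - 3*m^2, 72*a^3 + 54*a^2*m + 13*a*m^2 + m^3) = 12*a^2 + 7*a*m + m^2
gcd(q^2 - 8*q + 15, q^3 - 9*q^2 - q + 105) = q - 5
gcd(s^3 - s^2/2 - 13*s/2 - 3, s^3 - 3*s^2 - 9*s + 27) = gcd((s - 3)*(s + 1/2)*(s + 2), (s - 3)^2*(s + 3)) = s - 3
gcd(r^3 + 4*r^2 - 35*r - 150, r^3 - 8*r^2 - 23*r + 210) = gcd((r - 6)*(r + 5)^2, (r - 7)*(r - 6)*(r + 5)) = r^2 - r - 30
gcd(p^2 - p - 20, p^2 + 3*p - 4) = p + 4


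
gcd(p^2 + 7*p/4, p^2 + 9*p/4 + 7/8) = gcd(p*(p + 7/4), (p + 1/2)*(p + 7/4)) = p + 7/4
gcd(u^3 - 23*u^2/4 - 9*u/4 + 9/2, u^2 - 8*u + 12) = u - 6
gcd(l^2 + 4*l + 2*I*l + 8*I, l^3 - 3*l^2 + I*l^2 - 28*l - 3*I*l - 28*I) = l + 4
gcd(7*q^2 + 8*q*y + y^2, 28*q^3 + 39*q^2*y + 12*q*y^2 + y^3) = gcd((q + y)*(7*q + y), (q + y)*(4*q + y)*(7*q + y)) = 7*q^2 + 8*q*y + y^2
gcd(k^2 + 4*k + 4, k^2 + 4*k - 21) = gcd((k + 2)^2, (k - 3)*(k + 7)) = 1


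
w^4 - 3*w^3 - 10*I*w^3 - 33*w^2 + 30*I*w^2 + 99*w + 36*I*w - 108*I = (w - 3)*(w - 4*I)*(w - 3*I)^2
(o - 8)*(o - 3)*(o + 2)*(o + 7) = o^4 - 2*o^3 - 61*o^2 + 62*o + 336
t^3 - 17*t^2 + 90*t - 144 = (t - 8)*(t - 6)*(t - 3)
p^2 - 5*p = p*(p - 5)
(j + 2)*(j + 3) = j^2 + 5*j + 6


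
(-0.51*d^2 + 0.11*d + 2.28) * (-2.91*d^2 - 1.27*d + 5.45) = 1.4841*d^4 + 0.3276*d^3 - 9.554*d^2 - 2.2961*d + 12.426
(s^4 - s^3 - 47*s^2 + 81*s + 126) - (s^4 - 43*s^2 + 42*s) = -s^3 - 4*s^2 + 39*s + 126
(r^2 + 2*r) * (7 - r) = -r^3 + 5*r^2 + 14*r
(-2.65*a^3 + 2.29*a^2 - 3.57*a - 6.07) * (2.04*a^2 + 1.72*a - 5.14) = -5.406*a^5 + 0.1136*a^4 + 10.277*a^3 - 30.2938*a^2 + 7.9094*a + 31.1998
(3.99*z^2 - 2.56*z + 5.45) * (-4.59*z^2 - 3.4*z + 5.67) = -18.3141*z^4 - 1.8156*z^3 + 6.3118*z^2 - 33.0452*z + 30.9015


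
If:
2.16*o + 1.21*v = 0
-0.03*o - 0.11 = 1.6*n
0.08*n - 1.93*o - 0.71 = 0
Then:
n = -0.06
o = -0.37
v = 0.66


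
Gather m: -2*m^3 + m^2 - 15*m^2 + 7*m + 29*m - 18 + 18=-2*m^3 - 14*m^2 + 36*m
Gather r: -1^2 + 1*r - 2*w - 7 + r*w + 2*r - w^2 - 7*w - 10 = r*(w + 3) - w^2 - 9*w - 18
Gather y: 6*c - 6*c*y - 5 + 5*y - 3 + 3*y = 6*c + y*(8 - 6*c) - 8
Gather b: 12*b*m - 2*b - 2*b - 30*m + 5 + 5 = b*(12*m - 4) - 30*m + 10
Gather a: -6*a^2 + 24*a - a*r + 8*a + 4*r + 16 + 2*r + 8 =-6*a^2 + a*(32 - r) + 6*r + 24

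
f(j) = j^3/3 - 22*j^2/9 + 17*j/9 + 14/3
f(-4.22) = -71.89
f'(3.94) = -1.85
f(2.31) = 0.09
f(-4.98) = -106.53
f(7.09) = 13.98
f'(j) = j^2 - 44*j/9 + 17/9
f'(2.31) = -4.07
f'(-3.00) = 25.56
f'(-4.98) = 51.04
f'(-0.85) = 6.77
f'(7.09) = 17.49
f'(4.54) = 0.30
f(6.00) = 0.00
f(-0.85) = 1.09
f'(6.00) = 8.56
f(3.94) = -5.45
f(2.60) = -1.09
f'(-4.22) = 40.33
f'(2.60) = -4.06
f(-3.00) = -32.00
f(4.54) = -5.95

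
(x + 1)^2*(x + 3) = x^3 + 5*x^2 + 7*x + 3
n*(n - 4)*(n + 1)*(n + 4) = n^4 + n^3 - 16*n^2 - 16*n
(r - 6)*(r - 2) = r^2 - 8*r + 12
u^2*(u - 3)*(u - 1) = u^4 - 4*u^3 + 3*u^2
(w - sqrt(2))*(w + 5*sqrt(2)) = w^2 + 4*sqrt(2)*w - 10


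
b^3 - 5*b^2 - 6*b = b*(b - 6)*(b + 1)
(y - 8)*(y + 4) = y^2 - 4*y - 32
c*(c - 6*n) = c^2 - 6*c*n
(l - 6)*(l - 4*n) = l^2 - 4*l*n - 6*l + 24*n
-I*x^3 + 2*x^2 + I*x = x*(x + I)*(-I*x + 1)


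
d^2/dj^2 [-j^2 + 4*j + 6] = -2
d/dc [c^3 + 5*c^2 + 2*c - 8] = 3*c^2 + 10*c + 2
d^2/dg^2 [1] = 0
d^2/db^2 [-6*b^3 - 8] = -36*b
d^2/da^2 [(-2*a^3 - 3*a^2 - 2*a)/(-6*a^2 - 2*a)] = 11/(27*a^3 + 27*a^2 + 9*a + 1)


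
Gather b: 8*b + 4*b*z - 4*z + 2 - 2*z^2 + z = b*(4*z + 8) - 2*z^2 - 3*z + 2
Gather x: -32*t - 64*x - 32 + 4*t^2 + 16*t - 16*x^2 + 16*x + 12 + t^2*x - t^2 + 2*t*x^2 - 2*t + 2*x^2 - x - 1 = 3*t^2 - 18*t + x^2*(2*t - 14) + x*(t^2 - 49) - 21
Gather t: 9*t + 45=9*t + 45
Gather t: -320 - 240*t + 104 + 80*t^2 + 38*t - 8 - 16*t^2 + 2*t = 64*t^2 - 200*t - 224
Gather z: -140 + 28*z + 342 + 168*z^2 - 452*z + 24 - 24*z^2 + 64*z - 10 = 144*z^2 - 360*z + 216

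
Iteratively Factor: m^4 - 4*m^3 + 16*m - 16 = (m - 2)*(m^3 - 2*m^2 - 4*m + 8) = (m - 2)^2*(m^2 - 4) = (m - 2)^3*(m + 2)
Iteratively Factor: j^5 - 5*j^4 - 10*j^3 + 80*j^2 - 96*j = (j - 3)*(j^4 - 2*j^3 - 16*j^2 + 32*j) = j*(j - 3)*(j^3 - 2*j^2 - 16*j + 32) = j*(j - 3)*(j + 4)*(j^2 - 6*j + 8) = j*(j - 3)*(j - 2)*(j + 4)*(j - 4)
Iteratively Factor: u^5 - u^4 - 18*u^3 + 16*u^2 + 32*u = (u + 4)*(u^4 - 5*u^3 + 2*u^2 + 8*u) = (u - 4)*(u + 4)*(u^3 - u^2 - 2*u) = (u - 4)*(u - 2)*(u + 4)*(u^2 + u) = u*(u - 4)*(u - 2)*(u + 4)*(u + 1)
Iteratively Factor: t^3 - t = (t + 1)*(t^2 - t) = (t - 1)*(t + 1)*(t)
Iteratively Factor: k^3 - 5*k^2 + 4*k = (k)*(k^2 - 5*k + 4) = k*(k - 4)*(k - 1)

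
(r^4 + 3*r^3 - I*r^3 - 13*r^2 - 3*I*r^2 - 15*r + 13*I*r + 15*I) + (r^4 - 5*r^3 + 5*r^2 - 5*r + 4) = 2*r^4 - 2*r^3 - I*r^3 - 8*r^2 - 3*I*r^2 - 20*r + 13*I*r + 4 + 15*I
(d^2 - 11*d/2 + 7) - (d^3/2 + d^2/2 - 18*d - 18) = -d^3/2 + d^2/2 + 25*d/2 + 25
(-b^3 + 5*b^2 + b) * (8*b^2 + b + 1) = -8*b^5 + 39*b^4 + 12*b^3 + 6*b^2 + b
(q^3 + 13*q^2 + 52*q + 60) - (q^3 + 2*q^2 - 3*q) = 11*q^2 + 55*q + 60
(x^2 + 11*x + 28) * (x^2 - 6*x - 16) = x^4 + 5*x^3 - 54*x^2 - 344*x - 448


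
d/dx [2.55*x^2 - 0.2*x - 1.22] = 5.1*x - 0.2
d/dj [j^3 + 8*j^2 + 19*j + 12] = 3*j^2 + 16*j + 19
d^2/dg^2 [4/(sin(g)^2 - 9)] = 8*(-2*sin(g)^4 - 15*sin(g)^2 + 9)/(sin(g)^2 - 9)^3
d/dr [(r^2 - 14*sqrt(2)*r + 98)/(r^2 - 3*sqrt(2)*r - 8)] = (11*sqrt(2)*r^2 - 212*r + 406*sqrt(2))/(r^4 - 6*sqrt(2)*r^3 + 2*r^2 + 48*sqrt(2)*r + 64)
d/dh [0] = 0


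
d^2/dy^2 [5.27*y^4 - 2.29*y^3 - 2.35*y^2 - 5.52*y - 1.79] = 63.24*y^2 - 13.74*y - 4.7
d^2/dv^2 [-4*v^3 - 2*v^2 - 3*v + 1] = -24*v - 4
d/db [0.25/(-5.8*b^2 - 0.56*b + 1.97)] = (2.9*b + 0.14)/(5.8*b^2 + 0.56*b - 1.97)^2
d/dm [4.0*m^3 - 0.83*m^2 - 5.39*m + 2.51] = 12.0*m^2 - 1.66*m - 5.39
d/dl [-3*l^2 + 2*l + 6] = 2 - 6*l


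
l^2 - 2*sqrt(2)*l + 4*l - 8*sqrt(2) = (l + 4)*(l - 2*sqrt(2))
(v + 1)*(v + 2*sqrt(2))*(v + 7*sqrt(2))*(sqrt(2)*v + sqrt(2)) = sqrt(2)*v^4 + 2*sqrt(2)*v^3 + 18*v^3 + 36*v^2 + 29*sqrt(2)*v^2 + 18*v + 56*sqrt(2)*v + 28*sqrt(2)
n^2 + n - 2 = (n - 1)*(n + 2)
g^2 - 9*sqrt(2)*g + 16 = (g - 8*sqrt(2))*(g - sqrt(2))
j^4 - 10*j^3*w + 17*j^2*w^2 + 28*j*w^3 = j*(j - 7*w)*(j - 4*w)*(j + w)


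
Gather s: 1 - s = 1 - s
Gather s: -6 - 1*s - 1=-s - 7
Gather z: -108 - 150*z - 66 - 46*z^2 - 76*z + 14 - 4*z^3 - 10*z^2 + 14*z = -4*z^3 - 56*z^2 - 212*z - 160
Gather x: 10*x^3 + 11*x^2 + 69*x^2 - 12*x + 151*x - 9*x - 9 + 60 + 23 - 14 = 10*x^3 + 80*x^2 + 130*x + 60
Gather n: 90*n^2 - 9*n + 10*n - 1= 90*n^2 + n - 1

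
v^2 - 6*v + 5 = (v - 5)*(v - 1)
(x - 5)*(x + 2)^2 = x^3 - x^2 - 16*x - 20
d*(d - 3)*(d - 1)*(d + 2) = d^4 - 2*d^3 - 5*d^2 + 6*d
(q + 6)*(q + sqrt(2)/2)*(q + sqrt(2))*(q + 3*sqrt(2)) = q^4 + 6*q^3 + 9*sqrt(2)*q^3/2 + 10*q^2 + 27*sqrt(2)*q^2 + 3*sqrt(2)*q + 60*q + 18*sqrt(2)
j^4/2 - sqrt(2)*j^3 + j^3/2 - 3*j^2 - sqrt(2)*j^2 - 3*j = j*(j/2 + 1/2)*(j - 3*sqrt(2))*(j + sqrt(2))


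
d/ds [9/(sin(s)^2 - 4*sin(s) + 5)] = 18*(2 - sin(s))*cos(s)/(sin(s)^2 - 4*sin(s) + 5)^2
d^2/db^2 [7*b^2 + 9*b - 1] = 14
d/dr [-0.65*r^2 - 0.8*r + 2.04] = -1.3*r - 0.8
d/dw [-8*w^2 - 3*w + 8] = -16*w - 3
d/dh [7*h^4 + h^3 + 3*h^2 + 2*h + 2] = 28*h^3 + 3*h^2 + 6*h + 2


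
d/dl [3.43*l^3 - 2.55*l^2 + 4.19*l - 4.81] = 10.29*l^2 - 5.1*l + 4.19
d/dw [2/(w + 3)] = -2/(w + 3)^2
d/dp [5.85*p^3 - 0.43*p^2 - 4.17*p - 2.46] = 17.55*p^2 - 0.86*p - 4.17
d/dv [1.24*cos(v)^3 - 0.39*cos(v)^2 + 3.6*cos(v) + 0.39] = (-3.72*cos(v)^2 + 0.78*cos(v) - 3.6)*sin(v)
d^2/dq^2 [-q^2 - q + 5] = -2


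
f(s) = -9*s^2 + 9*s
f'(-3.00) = 63.00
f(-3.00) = -108.00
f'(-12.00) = 225.00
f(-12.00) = -1404.00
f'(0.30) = 3.60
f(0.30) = 1.89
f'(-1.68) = 39.24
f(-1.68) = -40.52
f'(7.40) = -124.20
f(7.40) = -426.24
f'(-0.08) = 10.44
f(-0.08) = -0.78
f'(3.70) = -57.60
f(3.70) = -89.91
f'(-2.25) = 49.50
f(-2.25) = -65.81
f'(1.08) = -10.44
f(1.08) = -0.78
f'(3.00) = -45.00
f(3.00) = -54.00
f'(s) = 9 - 18*s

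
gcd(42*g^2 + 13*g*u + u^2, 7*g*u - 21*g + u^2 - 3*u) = 7*g + u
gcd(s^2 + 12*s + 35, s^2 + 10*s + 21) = s + 7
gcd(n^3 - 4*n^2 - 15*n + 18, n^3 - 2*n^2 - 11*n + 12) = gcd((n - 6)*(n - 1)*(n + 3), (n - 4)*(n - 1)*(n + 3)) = n^2 + 2*n - 3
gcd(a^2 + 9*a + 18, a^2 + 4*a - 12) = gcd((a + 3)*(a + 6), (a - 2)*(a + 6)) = a + 6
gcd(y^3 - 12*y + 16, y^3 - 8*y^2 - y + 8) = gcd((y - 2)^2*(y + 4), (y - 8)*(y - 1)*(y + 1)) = 1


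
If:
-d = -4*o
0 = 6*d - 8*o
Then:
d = 0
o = 0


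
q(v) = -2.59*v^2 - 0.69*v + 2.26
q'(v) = -5.18*v - 0.69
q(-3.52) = -27.40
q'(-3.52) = 17.54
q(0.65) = 0.72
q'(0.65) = -4.06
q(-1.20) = -0.64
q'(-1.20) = 5.53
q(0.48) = 1.33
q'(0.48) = -3.18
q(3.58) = -33.40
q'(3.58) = -19.23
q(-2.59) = -13.33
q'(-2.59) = 12.73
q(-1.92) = -5.96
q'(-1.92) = 9.26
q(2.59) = -16.90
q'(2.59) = -14.11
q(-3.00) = -18.98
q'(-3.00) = 14.85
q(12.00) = -378.98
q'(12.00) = -62.85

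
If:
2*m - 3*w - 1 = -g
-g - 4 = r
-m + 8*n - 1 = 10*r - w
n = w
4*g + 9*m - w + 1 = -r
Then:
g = -188/57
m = 392/285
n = -49/95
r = -40/57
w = -49/95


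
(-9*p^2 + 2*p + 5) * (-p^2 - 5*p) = 9*p^4 + 43*p^3 - 15*p^2 - 25*p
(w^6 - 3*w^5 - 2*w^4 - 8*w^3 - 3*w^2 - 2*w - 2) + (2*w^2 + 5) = w^6 - 3*w^5 - 2*w^4 - 8*w^3 - w^2 - 2*w + 3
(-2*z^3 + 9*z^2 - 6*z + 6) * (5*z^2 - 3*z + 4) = -10*z^5 + 51*z^4 - 65*z^3 + 84*z^2 - 42*z + 24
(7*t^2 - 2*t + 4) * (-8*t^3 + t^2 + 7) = -56*t^5 + 23*t^4 - 34*t^3 + 53*t^2 - 14*t + 28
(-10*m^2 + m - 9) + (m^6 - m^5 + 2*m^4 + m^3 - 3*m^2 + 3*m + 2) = m^6 - m^5 + 2*m^4 + m^3 - 13*m^2 + 4*m - 7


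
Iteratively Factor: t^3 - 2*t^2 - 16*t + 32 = (t - 2)*(t^2 - 16) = (t - 2)*(t + 4)*(t - 4)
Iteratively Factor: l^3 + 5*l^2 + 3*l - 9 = (l + 3)*(l^2 + 2*l - 3) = (l - 1)*(l + 3)*(l + 3)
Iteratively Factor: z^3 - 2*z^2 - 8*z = (z - 4)*(z^2 + 2*z) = z*(z - 4)*(z + 2)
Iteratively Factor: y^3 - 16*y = (y)*(y^2 - 16) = y*(y + 4)*(y - 4)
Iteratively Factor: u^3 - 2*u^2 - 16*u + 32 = (u - 4)*(u^2 + 2*u - 8) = (u - 4)*(u - 2)*(u + 4)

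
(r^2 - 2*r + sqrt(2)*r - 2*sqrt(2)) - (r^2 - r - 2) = -r + sqrt(2)*r - 2*sqrt(2) + 2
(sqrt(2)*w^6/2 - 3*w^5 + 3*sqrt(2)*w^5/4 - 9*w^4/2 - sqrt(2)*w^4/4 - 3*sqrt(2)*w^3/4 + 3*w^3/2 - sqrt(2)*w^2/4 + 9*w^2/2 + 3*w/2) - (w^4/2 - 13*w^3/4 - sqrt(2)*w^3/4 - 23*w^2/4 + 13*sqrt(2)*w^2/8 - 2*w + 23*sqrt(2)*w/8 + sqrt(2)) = sqrt(2)*w^6/2 - 3*w^5 + 3*sqrt(2)*w^5/4 - 5*w^4 - sqrt(2)*w^4/4 - sqrt(2)*w^3/2 + 19*w^3/4 - 15*sqrt(2)*w^2/8 + 41*w^2/4 - 23*sqrt(2)*w/8 + 7*w/2 - sqrt(2)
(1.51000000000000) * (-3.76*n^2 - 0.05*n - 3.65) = -5.6776*n^2 - 0.0755*n - 5.5115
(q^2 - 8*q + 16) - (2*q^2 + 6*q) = -q^2 - 14*q + 16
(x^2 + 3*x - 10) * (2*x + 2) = 2*x^3 + 8*x^2 - 14*x - 20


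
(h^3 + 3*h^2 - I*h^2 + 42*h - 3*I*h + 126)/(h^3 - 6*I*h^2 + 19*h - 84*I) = (h^2 + h*(3 + 6*I) + 18*I)/(h^2 + I*h + 12)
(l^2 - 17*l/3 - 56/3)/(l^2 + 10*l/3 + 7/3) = (l - 8)/(l + 1)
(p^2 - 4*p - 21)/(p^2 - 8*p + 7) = (p + 3)/(p - 1)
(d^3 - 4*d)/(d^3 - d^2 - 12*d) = (4 - d^2)/(-d^2 + d + 12)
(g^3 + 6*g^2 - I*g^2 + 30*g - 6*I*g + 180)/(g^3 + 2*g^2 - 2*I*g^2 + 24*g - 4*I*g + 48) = (g^2 + g*(6 + 5*I) + 30*I)/(g^2 + g*(2 + 4*I) + 8*I)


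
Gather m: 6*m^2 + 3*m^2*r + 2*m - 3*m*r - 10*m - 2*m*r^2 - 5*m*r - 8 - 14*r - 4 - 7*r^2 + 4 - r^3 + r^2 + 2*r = m^2*(3*r + 6) + m*(-2*r^2 - 8*r - 8) - r^3 - 6*r^2 - 12*r - 8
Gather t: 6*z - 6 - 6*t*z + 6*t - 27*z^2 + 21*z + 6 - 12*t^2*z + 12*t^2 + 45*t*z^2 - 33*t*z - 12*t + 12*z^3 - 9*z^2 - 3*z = t^2*(12 - 12*z) + t*(45*z^2 - 39*z - 6) + 12*z^3 - 36*z^2 + 24*z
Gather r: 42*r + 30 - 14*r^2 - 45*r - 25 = -14*r^2 - 3*r + 5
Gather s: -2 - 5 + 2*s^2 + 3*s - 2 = 2*s^2 + 3*s - 9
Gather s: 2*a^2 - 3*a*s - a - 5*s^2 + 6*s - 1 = 2*a^2 - a - 5*s^2 + s*(6 - 3*a) - 1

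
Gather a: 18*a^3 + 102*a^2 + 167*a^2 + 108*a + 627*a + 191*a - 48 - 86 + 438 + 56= 18*a^3 + 269*a^2 + 926*a + 360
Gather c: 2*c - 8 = 2*c - 8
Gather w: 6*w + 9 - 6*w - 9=0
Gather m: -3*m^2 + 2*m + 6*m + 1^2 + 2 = -3*m^2 + 8*m + 3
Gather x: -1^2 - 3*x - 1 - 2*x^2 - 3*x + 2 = -2*x^2 - 6*x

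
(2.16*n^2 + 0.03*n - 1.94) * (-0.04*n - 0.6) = -0.0864*n^3 - 1.2972*n^2 + 0.0596*n + 1.164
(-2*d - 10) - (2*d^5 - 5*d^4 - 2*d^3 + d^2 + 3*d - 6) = -2*d^5 + 5*d^4 + 2*d^3 - d^2 - 5*d - 4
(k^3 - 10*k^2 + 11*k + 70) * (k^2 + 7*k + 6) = k^5 - 3*k^4 - 53*k^3 + 87*k^2 + 556*k + 420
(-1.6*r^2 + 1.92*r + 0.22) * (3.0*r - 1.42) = -4.8*r^3 + 8.032*r^2 - 2.0664*r - 0.3124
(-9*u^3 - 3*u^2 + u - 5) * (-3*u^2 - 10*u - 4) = 27*u^5 + 99*u^4 + 63*u^3 + 17*u^2 + 46*u + 20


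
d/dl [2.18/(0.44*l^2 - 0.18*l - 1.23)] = (0.3924 - 1.9184*l)/(-0.44*l^2 + 0.18*l + 1.23)^2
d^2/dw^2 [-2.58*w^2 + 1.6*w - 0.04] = -5.16000000000000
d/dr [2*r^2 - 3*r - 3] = 4*r - 3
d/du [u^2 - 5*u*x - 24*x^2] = 2*u - 5*x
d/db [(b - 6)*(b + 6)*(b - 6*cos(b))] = 6*b^2*sin(b) + 3*b^2 - 12*b*cos(b) - 216*sin(b) - 36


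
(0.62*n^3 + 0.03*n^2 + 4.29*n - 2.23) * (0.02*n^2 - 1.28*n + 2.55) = 0.0124*n^5 - 0.793*n^4 + 1.6284*n^3 - 5.4593*n^2 + 13.7939*n - 5.6865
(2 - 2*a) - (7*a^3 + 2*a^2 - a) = -7*a^3 - 2*a^2 - a + 2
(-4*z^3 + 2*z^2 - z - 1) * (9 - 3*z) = 12*z^4 - 42*z^3 + 21*z^2 - 6*z - 9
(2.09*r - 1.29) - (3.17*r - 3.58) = 2.29 - 1.08*r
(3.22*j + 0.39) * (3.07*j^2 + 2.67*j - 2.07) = 9.8854*j^3 + 9.7947*j^2 - 5.6241*j - 0.8073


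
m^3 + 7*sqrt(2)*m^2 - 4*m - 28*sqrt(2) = (m - 2)*(m + 2)*(m + 7*sqrt(2))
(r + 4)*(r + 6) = r^2 + 10*r + 24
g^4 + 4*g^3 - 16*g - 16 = (g - 2)*(g + 2)^3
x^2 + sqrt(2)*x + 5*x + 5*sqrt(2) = (x + 5)*(x + sqrt(2))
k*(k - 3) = k^2 - 3*k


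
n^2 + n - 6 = (n - 2)*(n + 3)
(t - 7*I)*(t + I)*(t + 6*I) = t^3 + 43*t + 42*I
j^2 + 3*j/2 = j*(j + 3/2)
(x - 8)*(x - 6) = x^2 - 14*x + 48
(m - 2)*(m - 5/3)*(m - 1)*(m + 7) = m^4 + 7*m^3/3 - 77*m^2/3 + 137*m/3 - 70/3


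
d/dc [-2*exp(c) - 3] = -2*exp(c)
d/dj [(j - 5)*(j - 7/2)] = 2*j - 17/2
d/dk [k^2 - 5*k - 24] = 2*k - 5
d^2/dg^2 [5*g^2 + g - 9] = 10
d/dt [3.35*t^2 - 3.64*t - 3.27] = 6.7*t - 3.64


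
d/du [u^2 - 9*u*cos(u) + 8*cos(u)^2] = 9*u*sin(u) + 2*u - 8*sin(2*u) - 9*cos(u)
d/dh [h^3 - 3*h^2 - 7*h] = 3*h^2 - 6*h - 7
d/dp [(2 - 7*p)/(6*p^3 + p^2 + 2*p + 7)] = (-42*p^3 - 7*p^2 - 14*p + 2*(7*p - 2)*(9*p^2 + p + 1) - 49)/(6*p^3 + p^2 + 2*p + 7)^2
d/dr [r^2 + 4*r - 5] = 2*r + 4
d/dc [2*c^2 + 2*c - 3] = 4*c + 2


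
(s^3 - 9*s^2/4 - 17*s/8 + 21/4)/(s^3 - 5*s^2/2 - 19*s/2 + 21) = (8*s^2 - 2*s - 21)/(4*(2*s^2 - s - 21))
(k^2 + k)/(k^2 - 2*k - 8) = k*(k + 1)/(k^2 - 2*k - 8)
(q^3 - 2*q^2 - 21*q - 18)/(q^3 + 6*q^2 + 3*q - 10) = (q^3 - 2*q^2 - 21*q - 18)/(q^3 + 6*q^2 + 3*q - 10)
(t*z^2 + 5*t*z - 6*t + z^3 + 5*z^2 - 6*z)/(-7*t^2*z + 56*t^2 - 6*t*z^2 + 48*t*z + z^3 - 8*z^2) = (z^2 + 5*z - 6)/(-7*t*z + 56*t + z^2 - 8*z)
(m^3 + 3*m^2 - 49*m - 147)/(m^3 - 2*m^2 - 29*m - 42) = (m + 7)/(m + 2)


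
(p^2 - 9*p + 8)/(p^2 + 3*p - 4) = (p - 8)/(p + 4)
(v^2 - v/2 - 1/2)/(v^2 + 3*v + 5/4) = 2*(v - 1)/(2*v + 5)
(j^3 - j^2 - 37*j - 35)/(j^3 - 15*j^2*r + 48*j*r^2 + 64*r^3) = (j^3 - j^2 - 37*j - 35)/(j^3 - 15*j^2*r + 48*j*r^2 + 64*r^3)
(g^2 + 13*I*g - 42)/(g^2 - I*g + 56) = (g + 6*I)/(g - 8*I)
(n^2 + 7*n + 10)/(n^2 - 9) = (n^2 + 7*n + 10)/(n^2 - 9)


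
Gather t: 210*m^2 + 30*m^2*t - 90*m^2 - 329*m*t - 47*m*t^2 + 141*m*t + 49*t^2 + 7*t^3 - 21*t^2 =120*m^2 + 7*t^3 + t^2*(28 - 47*m) + t*(30*m^2 - 188*m)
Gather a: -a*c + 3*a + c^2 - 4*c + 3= a*(3 - c) + c^2 - 4*c + 3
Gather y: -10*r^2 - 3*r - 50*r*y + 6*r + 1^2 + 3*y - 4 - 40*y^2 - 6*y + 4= -10*r^2 + 3*r - 40*y^2 + y*(-50*r - 3) + 1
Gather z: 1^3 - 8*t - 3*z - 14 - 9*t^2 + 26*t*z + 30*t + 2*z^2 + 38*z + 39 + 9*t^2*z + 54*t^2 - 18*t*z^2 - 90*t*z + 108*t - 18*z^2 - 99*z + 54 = 45*t^2 + 130*t + z^2*(-18*t - 16) + z*(9*t^2 - 64*t - 64) + 80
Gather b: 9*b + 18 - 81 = 9*b - 63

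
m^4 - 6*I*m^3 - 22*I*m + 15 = (m - 5*I)*(m - 3*I)*(m + I)^2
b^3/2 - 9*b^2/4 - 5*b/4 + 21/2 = (b/2 + 1)*(b - 7/2)*(b - 3)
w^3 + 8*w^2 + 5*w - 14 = (w - 1)*(w + 2)*(w + 7)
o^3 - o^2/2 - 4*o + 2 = (o - 2)*(o - 1/2)*(o + 2)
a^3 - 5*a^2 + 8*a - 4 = (a - 2)^2*(a - 1)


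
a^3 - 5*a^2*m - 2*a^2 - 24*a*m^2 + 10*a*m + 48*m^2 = (a - 2)*(a - 8*m)*(a + 3*m)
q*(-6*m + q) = -6*m*q + q^2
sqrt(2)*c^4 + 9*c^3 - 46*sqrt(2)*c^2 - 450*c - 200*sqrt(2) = (c - 5*sqrt(2))*(c + 4*sqrt(2))*(c + 5*sqrt(2))*(sqrt(2)*c + 1)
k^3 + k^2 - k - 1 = (k - 1)*(k + 1)^2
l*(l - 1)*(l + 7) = l^3 + 6*l^2 - 7*l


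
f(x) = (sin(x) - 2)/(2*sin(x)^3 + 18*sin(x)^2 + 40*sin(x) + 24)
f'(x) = (sin(x) - 2)*(-6*sin(x)^2*cos(x) - 36*sin(x)*cos(x) - 40*cos(x))/(2*sin(x)^3 + 18*sin(x)^2 + 40*sin(x) + 24)^2 + cos(x)/(2*sin(x)^3 + 18*sin(x)^2 + 40*sin(x) + 24) = (-2*sin(x)^3 - 3*sin(x)^2 + 36*sin(x) + 52)*cos(x)/(2*(sin(x)^3 + 9*sin(x)^2 + 20*sin(x) + 12)^2)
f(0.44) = -0.04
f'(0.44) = 0.06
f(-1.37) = -14.48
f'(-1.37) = 148.13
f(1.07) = -0.02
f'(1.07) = 0.01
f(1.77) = -0.01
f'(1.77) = -0.00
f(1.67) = -0.01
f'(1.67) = -0.00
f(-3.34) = -0.06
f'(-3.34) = -0.11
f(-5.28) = -0.02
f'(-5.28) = 0.02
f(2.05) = -0.01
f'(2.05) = -0.01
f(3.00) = -0.06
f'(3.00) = -0.13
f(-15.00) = -0.52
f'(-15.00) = -1.66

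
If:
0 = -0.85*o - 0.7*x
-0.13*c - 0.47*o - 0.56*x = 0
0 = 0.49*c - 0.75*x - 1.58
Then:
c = 1.50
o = 0.93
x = -1.13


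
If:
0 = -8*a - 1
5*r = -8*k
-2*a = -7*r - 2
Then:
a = -1/8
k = 45/224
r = -9/28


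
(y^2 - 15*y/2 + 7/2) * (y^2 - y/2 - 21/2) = y^4 - 8*y^3 - 13*y^2/4 + 77*y - 147/4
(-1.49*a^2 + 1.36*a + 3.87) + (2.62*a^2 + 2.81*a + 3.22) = 1.13*a^2 + 4.17*a + 7.09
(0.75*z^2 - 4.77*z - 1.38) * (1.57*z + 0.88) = 1.1775*z^3 - 6.8289*z^2 - 6.3642*z - 1.2144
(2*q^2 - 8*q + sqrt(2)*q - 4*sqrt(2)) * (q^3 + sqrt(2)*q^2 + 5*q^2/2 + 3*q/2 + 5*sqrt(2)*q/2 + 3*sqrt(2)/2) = 2*q^5 - 3*q^4 + 3*sqrt(2)*q^4 - 15*q^3 - 9*sqrt(2)*q^3/2 - 51*sqrt(2)*q^2/2 - 15*q^2 - 18*sqrt(2)*q - 17*q - 12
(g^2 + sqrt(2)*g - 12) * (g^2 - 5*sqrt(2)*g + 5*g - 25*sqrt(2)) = g^4 - 4*sqrt(2)*g^3 + 5*g^3 - 20*sqrt(2)*g^2 - 22*g^2 - 110*g + 60*sqrt(2)*g + 300*sqrt(2)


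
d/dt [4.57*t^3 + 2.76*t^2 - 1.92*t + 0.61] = 13.71*t^2 + 5.52*t - 1.92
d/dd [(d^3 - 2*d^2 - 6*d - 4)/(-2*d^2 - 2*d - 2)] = (-d^4 - 2*d^3 - 7*d^2 - 4*d + 2)/(2*(d^4 + 2*d^3 + 3*d^2 + 2*d + 1))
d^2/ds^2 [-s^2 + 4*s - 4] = -2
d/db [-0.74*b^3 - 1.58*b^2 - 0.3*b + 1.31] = -2.22*b^2 - 3.16*b - 0.3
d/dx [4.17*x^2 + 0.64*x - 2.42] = 8.34*x + 0.64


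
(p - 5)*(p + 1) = p^2 - 4*p - 5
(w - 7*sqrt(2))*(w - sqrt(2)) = w^2 - 8*sqrt(2)*w + 14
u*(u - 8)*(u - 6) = u^3 - 14*u^2 + 48*u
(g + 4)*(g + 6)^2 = g^3 + 16*g^2 + 84*g + 144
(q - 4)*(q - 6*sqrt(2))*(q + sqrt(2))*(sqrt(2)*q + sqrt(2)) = sqrt(2)*q^4 - 10*q^3 - 3*sqrt(2)*q^3 - 16*sqrt(2)*q^2 + 30*q^2 + 40*q + 36*sqrt(2)*q + 48*sqrt(2)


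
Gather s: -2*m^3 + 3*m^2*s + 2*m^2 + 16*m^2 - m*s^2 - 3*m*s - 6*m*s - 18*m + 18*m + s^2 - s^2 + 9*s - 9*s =-2*m^3 + 18*m^2 - m*s^2 + s*(3*m^2 - 9*m)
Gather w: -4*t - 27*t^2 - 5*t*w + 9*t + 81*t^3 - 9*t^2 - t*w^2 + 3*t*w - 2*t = 81*t^3 - 36*t^2 - t*w^2 - 2*t*w + 3*t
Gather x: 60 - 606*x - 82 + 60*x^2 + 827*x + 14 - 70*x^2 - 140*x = -10*x^2 + 81*x - 8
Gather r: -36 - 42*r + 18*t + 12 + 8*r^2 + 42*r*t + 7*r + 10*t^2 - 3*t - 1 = 8*r^2 + r*(42*t - 35) + 10*t^2 + 15*t - 25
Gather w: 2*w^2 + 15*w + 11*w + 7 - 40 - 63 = 2*w^2 + 26*w - 96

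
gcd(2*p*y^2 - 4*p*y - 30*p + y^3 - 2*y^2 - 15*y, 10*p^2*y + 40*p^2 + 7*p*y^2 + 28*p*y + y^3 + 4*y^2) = 2*p + y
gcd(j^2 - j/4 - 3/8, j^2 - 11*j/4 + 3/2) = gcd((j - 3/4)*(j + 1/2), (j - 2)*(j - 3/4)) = j - 3/4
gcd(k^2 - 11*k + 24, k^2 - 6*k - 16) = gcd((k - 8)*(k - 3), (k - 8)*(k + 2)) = k - 8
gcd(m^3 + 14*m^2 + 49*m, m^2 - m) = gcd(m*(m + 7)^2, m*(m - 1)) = m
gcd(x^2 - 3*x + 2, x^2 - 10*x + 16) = x - 2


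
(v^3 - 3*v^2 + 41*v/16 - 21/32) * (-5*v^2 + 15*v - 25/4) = -5*v^5 + 30*v^4 - 1025*v^3/16 + 1935*v^2/32 - 1655*v/64 + 525/128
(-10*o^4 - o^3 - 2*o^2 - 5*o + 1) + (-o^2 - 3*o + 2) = -10*o^4 - o^3 - 3*o^2 - 8*o + 3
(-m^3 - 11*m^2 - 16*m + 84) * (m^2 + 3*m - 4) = -m^5 - 14*m^4 - 45*m^3 + 80*m^2 + 316*m - 336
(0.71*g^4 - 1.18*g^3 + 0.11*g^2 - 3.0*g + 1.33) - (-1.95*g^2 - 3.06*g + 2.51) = 0.71*g^4 - 1.18*g^3 + 2.06*g^2 + 0.0600000000000001*g - 1.18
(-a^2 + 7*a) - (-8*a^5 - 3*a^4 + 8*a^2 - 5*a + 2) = 8*a^5 + 3*a^4 - 9*a^2 + 12*a - 2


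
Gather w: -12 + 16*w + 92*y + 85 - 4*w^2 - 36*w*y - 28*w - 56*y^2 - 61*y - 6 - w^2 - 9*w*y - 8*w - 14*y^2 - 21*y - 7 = -5*w^2 + w*(-45*y - 20) - 70*y^2 + 10*y + 60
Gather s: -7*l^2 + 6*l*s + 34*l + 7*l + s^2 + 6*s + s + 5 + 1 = -7*l^2 + 41*l + s^2 + s*(6*l + 7) + 6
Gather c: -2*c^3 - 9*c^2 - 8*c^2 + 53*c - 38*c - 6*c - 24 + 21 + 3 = -2*c^3 - 17*c^2 + 9*c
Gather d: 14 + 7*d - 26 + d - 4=8*d - 16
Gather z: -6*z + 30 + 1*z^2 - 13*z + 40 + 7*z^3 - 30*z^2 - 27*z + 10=7*z^3 - 29*z^2 - 46*z + 80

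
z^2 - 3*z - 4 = (z - 4)*(z + 1)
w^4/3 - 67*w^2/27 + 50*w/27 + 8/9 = (w/3 + 1)*(w - 2)*(w - 4/3)*(w + 1/3)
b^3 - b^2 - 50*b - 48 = (b - 8)*(b + 1)*(b + 6)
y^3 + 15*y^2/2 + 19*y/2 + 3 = (y + 1/2)*(y + 1)*(y + 6)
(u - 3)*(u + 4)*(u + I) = u^3 + u^2 + I*u^2 - 12*u + I*u - 12*I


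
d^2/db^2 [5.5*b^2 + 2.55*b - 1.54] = 11.0000000000000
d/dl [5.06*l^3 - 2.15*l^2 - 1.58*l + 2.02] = 15.18*l^2 - 4.3*l - 1.58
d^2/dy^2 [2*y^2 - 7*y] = 4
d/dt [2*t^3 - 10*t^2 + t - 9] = 6*t^2 - 20*t + 1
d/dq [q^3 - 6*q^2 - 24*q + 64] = 3*q^2 - 12*q - 24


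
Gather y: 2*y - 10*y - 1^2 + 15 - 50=-8*y - 36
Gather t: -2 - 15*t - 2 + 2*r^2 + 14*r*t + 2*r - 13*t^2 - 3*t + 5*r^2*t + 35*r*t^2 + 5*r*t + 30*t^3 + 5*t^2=2*r^2 + 2*r + 30*t^3 + t^2*(35*r - 8) + t*(5*r^2 + 19*r - 18) - 4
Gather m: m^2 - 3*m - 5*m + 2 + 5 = m^2 - 8*m + 7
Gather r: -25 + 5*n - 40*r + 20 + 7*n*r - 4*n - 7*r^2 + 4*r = n - 7*r^2 + r*(7*n - 36) - 5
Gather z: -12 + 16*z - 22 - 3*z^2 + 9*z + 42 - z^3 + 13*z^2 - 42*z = -z^3 + 10*z^2 - 17*z + 8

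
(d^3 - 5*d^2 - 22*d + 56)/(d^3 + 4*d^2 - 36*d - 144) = (d^2 - 9*d + 14)/(d^2 - 36)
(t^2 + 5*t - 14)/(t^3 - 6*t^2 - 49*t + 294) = (t - 2)/(t^2 - 13*t + 42)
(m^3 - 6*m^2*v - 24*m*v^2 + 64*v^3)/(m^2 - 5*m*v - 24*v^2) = (m^2 + 2*m*v - 8*v^2)/(m + 3*v)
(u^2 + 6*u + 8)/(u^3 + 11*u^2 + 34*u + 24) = (u + 2)/(u^2 + 7*u + 6)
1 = 1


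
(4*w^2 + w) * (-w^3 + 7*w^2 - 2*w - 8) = -4*w^5 + 27*w^4 - w^3 - 34*w^2 - 8*w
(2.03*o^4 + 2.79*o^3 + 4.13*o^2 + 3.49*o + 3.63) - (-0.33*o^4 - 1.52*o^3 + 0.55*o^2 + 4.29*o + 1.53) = 2.36*o^4 + 4.31*o^3 + 3.58*o^2 - 0.8*o + 2.1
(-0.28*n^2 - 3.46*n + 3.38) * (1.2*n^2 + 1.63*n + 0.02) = -0.336*n^4 - 4.6084*n^3 - 1.5894*n^2 + 5.4402*n + 0.0676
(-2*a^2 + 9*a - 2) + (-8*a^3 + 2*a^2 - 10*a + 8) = -8*a^3 - a + 6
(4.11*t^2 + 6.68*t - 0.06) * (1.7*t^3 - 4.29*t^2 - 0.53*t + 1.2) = 6.987*t^5 - 6.2759*t^4 - 30.9375*t^3 + 1.649*t^2 + 8.0478*t - 0.072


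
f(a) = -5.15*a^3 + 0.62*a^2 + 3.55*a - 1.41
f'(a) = -15.45*a^2 + 1.24*a + 3.55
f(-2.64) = 88.30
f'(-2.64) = -107.40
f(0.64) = -0.23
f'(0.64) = -1.98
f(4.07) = -323.90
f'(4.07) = -247.33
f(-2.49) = 73.10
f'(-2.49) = -95.33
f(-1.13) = 2.80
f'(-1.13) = -17.58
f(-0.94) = 0.08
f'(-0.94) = -11.27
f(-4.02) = 328.91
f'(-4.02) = -251.11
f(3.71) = -242.69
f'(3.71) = -204.50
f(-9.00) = 3771.21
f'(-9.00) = -1259.06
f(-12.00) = 8944.47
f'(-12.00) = -2236.13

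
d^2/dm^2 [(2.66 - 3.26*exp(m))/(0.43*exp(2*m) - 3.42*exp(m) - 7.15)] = (-0.602774*exp(4*m) - 2.82682*exp(3*m) - 71.872608*exp(2*m) + 143.541884*exp(m) - 231.70433)*exp(m)/(0.079507*exp(6*m) - 1.897074*exp(5*m) + 11.122251*exp(4*m) + 23.087052*exp(3*m) - 184.939755*exp(2*m) - 524.51685*exp(m) - 365.525875)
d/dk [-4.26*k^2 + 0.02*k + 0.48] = 0.02 - 8.52*k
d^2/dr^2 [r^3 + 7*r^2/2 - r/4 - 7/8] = 6*r + 7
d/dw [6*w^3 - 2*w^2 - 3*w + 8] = 18*w^2 - 4*w - 3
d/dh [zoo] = 0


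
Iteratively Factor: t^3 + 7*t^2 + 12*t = (t + 3)*(t^2 + 4*t) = t*(t + 3)*(t + 4)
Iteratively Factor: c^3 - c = (c - 1)*(c^2 + c) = (c - 1)*(c + 1)*(c)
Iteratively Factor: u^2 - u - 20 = (u + 4)*(u - 5)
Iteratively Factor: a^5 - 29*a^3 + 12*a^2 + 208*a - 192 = (a - 4)*(a^4 + 4*a^3 - 13*a^2 - 40*a + 48) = (a - 4)*(a - 3)*(a^3 + 7*a^2 + 8*a - 16) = (a - 4)*(a - 3)*(a + 4)*(a^2 + 3*a - 4) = (a - 4)*(a - 3)*(a + 4)^2*(a - 1)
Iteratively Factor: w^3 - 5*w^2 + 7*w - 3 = (w - 1)*(w^2 - 4*w + 3) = (w - 3)*(w - 1)*(w - 1)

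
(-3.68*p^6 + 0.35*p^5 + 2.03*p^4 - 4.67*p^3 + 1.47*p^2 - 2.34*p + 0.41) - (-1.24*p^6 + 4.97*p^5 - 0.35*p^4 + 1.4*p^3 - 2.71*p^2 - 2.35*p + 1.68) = -2.44*p^6 - 4.62*p^5 + 2.38*p^4 - 6.07*p^3 + 4.18*p^2 + 0.0100000000000002*p - 1.27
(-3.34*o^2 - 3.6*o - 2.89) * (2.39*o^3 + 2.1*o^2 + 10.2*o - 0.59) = -7.9826*o^5 - 15.618*o^4 - 48.5351*o^3 - 40.8184*o^2 - 27.354*o + 1.7051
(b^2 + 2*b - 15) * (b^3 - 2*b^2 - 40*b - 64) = b^5 - 59*b^3 - 114*b^2 + 472*b + 960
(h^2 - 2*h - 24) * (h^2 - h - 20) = h^4 - 3*h^3 - 42*h^2 + 64*h + 480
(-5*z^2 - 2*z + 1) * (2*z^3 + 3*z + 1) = -10*z^5 - 4*z^4 - 13*z^3 - 11*z^2 + z + 1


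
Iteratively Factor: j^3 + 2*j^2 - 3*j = (j)*(j^2 + 2*j - 3) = j*(j - 1)*(j + 3)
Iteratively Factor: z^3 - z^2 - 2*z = (z)*(z^2 - z - 2) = z*(z + 1)*(z - 2)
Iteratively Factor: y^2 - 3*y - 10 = (y - 5)*(y + 2)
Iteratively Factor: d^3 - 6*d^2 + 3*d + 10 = (d - 5)*(d^2 - d - 2) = (d - 5)*(d - 2)*(d + 1)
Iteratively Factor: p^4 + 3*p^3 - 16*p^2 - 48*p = (p)*(p^3 + 3*p^2 - 16*p - 48) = p*(p - 4)*(p^2 + 7*p + 12) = p*(p - 4)*(p + 4)*(p + 3)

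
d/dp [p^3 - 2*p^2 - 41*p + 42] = 3*p^2 - 4*p - 41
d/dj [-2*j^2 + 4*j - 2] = 4 - 4*j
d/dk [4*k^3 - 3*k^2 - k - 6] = 12*k^2 - 6*k - 1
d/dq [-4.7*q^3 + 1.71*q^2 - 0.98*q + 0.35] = -14.1*q^2 + 3.42*q - 0.98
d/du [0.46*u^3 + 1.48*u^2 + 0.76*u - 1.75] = 1.38*u^2 + 2.96*u + 0.76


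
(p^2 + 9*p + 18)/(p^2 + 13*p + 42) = (p + 3)/(p + 7)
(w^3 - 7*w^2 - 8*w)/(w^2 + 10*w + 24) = w*(w^2 - 7*w - 8)/(w^2 + 10*w + 24)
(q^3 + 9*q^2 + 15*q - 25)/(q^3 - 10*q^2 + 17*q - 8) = (q^2 + 10*q + 25)/(q^2 - 9*q + 8)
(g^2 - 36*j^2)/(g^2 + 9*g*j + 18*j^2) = (g - 6*j)/(g + 3*j)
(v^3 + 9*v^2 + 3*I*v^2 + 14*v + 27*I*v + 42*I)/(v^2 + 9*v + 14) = v + 3*I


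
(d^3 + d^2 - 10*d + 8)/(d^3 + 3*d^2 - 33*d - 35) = (d^3 + d^2 - 10*d + 8)/(d^3 + 3*d^2 - 33*d - 35)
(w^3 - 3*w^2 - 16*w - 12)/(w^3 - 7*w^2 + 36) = (w + 1)/(w - 3)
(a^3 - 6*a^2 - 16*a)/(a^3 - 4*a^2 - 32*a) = (a + 2)/(a + 4)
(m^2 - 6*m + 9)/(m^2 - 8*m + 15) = (m - 3)/(m - 5)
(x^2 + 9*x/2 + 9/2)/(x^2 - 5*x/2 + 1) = (2*x^2 + 9*x + 9)/(2*x^2 - 5*x + 2)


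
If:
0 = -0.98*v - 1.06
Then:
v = -1.08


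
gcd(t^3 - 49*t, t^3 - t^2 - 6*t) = t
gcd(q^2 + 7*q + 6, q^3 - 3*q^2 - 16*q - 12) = q + 1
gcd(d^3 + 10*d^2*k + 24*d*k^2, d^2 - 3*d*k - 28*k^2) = d + 4*k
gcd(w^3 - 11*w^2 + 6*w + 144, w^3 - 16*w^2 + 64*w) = w - 8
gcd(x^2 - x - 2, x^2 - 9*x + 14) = x - 2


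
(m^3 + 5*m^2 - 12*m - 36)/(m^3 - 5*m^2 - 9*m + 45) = (m^2 + 8*m + 12)/(m^2 - 2*m - 15)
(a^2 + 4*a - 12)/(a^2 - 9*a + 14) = (a + 6)/(a - 7)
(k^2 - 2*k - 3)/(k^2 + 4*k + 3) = (k - 3)/(k + 3)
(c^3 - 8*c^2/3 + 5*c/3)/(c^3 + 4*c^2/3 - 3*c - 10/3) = c*(c - 1)/(c^2 + 3*c + 2)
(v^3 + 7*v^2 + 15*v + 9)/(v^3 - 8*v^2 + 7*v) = (v^3 + 7*v^2 + 15*v + 9)/(v*(v^2 - 8*v + 7))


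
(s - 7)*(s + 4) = s^2 - 3*s - 28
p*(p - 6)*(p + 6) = p^3 - 36*p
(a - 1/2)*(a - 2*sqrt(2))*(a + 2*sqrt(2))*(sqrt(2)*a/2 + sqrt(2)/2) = sqrt(2)*a^4/2 + sqrt(2)*a^3/4 - 17*sqrt(2)*a^2/4 - 2*sqrt(2)*a + 2*sqrt(2)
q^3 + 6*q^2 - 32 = (q - 2)*(q + 4)^2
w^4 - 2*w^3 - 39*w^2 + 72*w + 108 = (w - 6)*(w - 3)*(w + 1)*(w + 6)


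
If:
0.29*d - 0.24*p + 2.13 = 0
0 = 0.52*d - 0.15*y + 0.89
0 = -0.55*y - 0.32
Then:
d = -1.88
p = 6.60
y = -0.58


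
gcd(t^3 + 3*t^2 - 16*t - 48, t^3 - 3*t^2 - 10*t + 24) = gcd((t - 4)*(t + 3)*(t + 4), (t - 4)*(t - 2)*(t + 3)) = t^2 - t - 12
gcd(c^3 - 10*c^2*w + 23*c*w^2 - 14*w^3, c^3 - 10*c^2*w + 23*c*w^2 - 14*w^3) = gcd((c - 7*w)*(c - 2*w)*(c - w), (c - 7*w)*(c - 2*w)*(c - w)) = -c^3 + 10*c^2*w - 23*c*w^2 + 14*w^3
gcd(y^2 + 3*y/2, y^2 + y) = y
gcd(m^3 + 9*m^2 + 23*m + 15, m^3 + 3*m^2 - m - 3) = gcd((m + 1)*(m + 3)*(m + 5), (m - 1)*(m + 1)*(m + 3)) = m^2 + 4*m + 3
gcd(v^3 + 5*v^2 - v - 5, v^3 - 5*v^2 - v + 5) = v^2 - 1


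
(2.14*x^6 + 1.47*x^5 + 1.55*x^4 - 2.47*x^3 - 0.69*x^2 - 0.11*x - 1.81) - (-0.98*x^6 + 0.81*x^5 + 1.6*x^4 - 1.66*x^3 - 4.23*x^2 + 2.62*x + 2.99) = 3.12*x^6 + 0.66*x^5 - 0.05*x^4 - 0.81*x^3 + 3.54*x^2 - 2.73*x - 4.8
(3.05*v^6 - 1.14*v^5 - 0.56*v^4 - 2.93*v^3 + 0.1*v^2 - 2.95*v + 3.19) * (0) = 0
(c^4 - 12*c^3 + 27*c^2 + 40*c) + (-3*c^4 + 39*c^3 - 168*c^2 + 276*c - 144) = -2*c^4 + 27*c^3 - 141*c^2 + 316*c - 144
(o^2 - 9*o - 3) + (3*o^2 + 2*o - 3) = 4*o^2 - 7*o - 6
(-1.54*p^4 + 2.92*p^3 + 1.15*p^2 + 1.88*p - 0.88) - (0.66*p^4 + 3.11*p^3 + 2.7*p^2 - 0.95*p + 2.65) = -2.2*p^4 - 0.19*p^3 - 1.55*p^2 + 2.83*p - 3.53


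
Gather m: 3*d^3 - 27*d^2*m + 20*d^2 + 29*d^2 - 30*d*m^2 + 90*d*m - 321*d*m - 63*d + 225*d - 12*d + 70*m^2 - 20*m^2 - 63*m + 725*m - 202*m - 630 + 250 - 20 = 3*d^3 + 49*d^2 + 150*d + m^2*(50 - 30*d) + m*(-27*d^2 - 231*d + 460) - 400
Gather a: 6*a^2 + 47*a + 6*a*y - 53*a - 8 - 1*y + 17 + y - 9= 6*a^2 + a*(6*y - 6)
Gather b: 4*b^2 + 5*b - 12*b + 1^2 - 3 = 4*b^2 - 7*b - 2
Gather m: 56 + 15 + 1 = 72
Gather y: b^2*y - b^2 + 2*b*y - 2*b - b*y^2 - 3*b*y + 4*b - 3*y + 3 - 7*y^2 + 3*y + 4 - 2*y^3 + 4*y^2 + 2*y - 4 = -b^2 + 2*b - 2*y^3 + y^2*(-b - 3) + y*(b^2 - b + 2) + 3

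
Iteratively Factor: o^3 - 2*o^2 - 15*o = (o + 3)*(o^2 - 5*o) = (o - 5)*(o + 3)*(o)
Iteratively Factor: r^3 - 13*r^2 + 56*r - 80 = (r - 4)*(r^2 - 9*r + 20) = (r - 5)*(r - 4)*(r - 4)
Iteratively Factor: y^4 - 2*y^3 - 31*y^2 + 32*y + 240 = (y + 3)*(y^3 - 5*y^2 - 16*y + 80) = (y - 5)*(y + 3)*(y^2 - 16) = (y - 5)*(y - 4)*(y + 3)*(y + 4)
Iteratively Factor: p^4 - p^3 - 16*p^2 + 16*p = (p)*(p^3 - p^2 - 16*p + 16) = p*(p + 4)*(p^2 - 5*p + 4) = p*(p - 1)*(p + 4)*(p - 4)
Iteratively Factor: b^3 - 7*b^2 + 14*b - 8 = (b - 1)*(b^2 - 6*b + 8) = (b - 4)*(b - 1)*(b - 2)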